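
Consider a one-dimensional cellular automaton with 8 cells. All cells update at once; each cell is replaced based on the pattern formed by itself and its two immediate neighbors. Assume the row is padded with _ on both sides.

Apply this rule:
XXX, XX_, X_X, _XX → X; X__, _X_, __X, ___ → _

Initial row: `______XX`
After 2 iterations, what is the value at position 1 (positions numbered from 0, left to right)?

______XX  (fixed point — unchanged through iteration 2)
position 1 holds _

_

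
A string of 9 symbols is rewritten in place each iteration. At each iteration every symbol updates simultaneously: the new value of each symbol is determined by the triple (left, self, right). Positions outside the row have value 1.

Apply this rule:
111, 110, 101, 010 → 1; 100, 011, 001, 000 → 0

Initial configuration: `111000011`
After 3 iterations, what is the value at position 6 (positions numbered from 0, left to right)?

0

111000001
111000000
111000000
position 6 holds 0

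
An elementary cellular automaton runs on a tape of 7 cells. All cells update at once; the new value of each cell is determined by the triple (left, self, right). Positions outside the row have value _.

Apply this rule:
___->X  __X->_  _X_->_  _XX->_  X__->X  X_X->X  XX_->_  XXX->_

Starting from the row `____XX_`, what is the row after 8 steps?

XX_____

XXX___X
___XX__
XX___XX
__XX___
X___XXX
_XX____
___XXXX
XX_____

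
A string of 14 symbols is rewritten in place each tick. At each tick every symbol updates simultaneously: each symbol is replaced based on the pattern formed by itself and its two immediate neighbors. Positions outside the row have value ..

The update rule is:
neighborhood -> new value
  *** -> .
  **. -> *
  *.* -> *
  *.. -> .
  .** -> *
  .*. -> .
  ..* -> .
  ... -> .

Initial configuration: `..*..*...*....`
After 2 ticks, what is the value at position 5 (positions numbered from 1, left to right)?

..............
..............
position 5 holds .

.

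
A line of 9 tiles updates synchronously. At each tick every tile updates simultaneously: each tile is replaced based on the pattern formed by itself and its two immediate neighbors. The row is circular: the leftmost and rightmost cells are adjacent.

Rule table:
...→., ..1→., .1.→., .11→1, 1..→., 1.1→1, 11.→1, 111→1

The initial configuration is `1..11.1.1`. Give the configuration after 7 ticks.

1..111111

1..111.11
1..111111
1..111111  (fixed point — unchanged through tick 7)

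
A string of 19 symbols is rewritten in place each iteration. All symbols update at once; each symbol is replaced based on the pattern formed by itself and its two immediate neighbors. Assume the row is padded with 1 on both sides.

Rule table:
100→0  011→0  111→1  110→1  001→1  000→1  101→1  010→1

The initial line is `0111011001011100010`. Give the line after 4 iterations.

1111011111011101101

iteration 1: 1011101011101101111
iteration 2: 1101111101110110111
iteration 3: 1110111110111011011
iteration 4: 1111011111011101101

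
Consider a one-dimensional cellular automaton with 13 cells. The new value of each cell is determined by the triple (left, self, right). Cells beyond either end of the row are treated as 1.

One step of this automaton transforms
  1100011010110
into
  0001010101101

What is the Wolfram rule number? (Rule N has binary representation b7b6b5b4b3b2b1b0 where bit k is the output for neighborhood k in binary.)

position 0: 111 → 0  (bit 7 = 0)
position 1: 110 → 0  (bit 6 = 0)
position 7: 101 → 1  (bit 5 = 1)
position 2: 100 → 0  (bit 4 = 0)
position 5: 011 → 1  (bit 3 = 1)
position 8: 010 → 0  (bit 2 = 0)
position 4: 001 → 0  (bit 1 = 0)
position 3: 000 → 1  (bit 0 = 1)
bits b7..b0 = 00101001 = 41

41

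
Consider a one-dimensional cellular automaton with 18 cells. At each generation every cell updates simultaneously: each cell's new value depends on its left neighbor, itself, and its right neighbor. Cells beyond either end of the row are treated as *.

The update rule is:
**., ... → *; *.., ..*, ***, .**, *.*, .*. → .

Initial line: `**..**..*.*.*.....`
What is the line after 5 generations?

.*...*....*.***...

.*...*........***.
...*...******...*.
.*...*......*.*...
...*...****.....*.
.*...*....*.***...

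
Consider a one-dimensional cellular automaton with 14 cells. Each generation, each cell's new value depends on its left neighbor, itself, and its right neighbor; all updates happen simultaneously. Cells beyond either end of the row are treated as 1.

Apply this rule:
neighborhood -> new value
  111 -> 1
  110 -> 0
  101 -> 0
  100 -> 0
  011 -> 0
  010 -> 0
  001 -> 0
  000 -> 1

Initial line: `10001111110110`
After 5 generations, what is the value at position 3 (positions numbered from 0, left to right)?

00100111100000
00000011001110
01111000000100
00110011110000
00000001100110
position 3 holds 0

0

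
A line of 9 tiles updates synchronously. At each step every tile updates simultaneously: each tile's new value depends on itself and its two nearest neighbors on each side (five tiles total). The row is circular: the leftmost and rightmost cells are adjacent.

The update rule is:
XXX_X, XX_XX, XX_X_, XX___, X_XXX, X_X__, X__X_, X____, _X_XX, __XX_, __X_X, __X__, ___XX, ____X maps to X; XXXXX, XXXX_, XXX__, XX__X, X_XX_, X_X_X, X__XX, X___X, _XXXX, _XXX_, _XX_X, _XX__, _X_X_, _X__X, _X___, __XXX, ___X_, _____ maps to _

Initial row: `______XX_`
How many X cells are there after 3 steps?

X___XXX_X
_X_X__XX_
XX_X__X__
count of X: 4

4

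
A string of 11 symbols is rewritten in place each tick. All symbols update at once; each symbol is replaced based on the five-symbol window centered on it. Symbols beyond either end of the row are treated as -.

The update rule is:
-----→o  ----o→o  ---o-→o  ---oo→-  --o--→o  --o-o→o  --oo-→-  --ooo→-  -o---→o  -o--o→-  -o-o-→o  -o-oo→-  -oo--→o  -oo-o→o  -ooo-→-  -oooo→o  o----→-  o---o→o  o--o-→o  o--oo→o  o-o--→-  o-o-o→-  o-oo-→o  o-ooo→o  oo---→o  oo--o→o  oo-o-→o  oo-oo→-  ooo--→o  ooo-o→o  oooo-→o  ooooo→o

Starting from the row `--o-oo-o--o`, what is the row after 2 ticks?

tick 1: ooo-ooo--oo
tick 2: --o-o-ooo-o

--o-o-ooo-o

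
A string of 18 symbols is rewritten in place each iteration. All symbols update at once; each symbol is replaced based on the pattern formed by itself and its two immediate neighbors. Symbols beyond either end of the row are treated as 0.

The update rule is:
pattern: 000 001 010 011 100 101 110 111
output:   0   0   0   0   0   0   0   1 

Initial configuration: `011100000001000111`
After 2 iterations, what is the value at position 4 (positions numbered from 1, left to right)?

001000000000000010
000000000000000000
position 4 holds 0

0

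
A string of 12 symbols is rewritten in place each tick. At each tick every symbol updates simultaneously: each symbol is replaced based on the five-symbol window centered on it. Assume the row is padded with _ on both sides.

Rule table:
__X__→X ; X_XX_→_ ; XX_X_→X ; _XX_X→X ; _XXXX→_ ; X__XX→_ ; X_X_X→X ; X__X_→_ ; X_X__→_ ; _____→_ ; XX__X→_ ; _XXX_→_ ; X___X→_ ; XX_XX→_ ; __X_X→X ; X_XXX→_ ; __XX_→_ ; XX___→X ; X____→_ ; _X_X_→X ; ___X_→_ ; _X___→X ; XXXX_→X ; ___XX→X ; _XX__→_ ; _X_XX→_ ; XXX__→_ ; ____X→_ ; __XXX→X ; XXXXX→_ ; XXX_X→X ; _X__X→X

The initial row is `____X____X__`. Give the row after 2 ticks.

___X__X_X__X

tick 1: ____XX___XX_
tick 2: ___X__X_X__X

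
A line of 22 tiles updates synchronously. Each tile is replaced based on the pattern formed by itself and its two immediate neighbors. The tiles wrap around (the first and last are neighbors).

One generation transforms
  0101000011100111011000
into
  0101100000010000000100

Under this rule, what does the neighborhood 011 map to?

0

At position 8 the neighborhood is 011; the next row has 0 there.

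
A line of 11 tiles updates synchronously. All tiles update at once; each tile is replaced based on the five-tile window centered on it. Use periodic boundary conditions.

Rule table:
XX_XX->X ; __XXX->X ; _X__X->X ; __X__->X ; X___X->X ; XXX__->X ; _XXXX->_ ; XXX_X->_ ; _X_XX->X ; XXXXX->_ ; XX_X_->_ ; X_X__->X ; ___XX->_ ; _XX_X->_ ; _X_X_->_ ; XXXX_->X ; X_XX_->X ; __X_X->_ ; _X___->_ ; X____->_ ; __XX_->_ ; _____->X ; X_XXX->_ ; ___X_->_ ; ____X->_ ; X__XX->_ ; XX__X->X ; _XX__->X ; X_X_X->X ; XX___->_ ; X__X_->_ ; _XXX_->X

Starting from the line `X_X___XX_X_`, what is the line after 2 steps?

X_X_X______

X_X_X____X_
X_X_X______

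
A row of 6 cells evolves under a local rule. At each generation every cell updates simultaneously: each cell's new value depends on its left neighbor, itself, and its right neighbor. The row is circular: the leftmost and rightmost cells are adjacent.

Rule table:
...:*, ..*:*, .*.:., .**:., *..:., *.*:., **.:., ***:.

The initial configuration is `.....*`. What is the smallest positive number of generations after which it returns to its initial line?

.****.
*.....
..****
.*....
*..***
..*...
**..**
...*..
***..*
....*.
****..
.....*

12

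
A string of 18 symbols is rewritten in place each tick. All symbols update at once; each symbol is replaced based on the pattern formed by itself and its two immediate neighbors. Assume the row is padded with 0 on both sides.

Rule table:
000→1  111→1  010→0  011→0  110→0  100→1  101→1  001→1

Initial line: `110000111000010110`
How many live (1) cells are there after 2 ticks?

001111010111101001
110110101011010110
count of 1: 11

11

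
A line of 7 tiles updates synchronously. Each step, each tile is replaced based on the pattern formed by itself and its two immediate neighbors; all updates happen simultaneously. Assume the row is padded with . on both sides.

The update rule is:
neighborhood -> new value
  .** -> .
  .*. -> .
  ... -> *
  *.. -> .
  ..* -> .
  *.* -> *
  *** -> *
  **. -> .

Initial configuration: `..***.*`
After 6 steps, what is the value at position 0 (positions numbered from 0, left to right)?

*

step 1: *..*.*.
step 2: ....*..
step 3: ***...*
step 4: .*..*..
step 5: ......*
step 6: *****..
position 0 holds *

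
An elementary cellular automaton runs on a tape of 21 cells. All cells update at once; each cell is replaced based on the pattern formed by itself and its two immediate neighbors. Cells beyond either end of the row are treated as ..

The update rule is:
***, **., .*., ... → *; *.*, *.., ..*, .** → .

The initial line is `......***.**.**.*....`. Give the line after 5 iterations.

*...*.*.*..*..*.*.*.*

iteration 1: *****..**..*..*.*.***
iteration 2: .****...*..*..*.*..**
iteration 3: ..***.*.*..*..*.*...*
iteration 4: *..**.*.*..*..*.*.*.*
iteration 5: *...*.*.*..*..*.*.*.*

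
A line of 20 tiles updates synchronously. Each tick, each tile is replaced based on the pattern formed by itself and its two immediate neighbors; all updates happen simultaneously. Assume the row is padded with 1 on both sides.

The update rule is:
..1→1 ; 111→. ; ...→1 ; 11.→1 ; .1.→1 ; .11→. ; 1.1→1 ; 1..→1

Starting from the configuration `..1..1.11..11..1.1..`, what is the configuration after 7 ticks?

1111.111.11111111111

1111111.111.11111111
......11..11........
111111.111.111111111
.....11..11.........
11111.111.1111111111
....11..11..........
1111.111.11111111111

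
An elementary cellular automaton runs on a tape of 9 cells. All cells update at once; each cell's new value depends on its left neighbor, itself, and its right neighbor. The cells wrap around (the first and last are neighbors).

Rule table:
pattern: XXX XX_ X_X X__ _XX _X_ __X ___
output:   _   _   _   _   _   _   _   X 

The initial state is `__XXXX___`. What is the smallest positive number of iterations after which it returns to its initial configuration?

iteration 1: X______XX
iteration 2: __XXXX___

2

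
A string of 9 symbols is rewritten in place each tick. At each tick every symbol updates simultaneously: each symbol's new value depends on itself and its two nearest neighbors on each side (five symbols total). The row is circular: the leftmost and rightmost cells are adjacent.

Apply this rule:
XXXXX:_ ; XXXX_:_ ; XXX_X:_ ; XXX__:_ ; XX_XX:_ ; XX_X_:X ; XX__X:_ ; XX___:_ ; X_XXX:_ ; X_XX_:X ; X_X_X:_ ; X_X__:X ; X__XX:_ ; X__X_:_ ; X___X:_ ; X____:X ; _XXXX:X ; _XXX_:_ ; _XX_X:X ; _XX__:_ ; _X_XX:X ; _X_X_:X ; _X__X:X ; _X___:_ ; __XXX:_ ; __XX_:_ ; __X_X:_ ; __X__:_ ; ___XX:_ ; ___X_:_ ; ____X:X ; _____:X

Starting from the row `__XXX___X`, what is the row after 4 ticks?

X________
__XXXXXX_
___X_____
XX___XXXX

XX___XXXX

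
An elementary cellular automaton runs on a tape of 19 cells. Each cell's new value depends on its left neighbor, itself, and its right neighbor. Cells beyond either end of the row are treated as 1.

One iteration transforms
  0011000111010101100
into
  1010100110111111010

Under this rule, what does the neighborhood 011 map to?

1

At position 2 the neighborhood is 011; the next row has 1 there.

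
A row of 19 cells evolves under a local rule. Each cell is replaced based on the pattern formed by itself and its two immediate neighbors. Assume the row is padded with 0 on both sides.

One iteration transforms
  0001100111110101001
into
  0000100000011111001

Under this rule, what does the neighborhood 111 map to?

0

At position 8 the neighborhood is 111; the next row has 0 there.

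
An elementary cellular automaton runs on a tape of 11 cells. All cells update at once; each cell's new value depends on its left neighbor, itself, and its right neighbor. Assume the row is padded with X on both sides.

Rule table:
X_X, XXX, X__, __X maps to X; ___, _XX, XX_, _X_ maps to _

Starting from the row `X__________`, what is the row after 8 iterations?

_X________X
X_X______X_
_X_X____X_X
X_X_X__X_X_
_X_X_XX_X_X
X_X_X__X_X_  (repeats iteration 4; period 2)
iteration 8: X_X_X__X_X_

X_X_X__X_X_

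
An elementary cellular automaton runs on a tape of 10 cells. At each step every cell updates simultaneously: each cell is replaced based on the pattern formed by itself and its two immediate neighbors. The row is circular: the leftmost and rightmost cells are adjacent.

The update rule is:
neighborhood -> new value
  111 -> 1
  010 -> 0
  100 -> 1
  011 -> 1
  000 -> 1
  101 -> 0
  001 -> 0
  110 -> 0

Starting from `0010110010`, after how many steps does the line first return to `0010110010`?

30

1000101001
0110000101
0101110000
0001101111
1101001110
1000101100
0110001010
0101100001
0001011100
1100011011
1011010011
0010001011
1001100010
0101011000
0000010111
1111000110
1110110100
1100100010
1010011000
0001010110
1100000101
1011110001
0011101101
1011001000
0010100110
1000010101
0111000001
0110111100
0100111011
0010110010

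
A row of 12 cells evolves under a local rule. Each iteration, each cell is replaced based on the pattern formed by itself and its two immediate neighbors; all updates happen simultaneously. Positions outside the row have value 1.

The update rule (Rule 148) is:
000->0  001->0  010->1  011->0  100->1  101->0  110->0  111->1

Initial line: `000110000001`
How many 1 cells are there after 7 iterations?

100001000000
010001100000
011000010000
000100011000
100110000100
010001000110
011001100000
count of 1: 4

4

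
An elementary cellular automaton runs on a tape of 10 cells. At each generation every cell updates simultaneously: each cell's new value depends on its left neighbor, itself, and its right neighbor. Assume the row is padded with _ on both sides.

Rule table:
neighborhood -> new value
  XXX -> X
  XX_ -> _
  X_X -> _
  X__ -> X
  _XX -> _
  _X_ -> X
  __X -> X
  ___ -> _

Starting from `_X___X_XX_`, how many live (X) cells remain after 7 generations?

XXX_XX___X
_X____X_XX
XXX__XX___
_X_XX__X__
XX___XXXX_
__X_X_XX_X
_XX_X____X
count of X: 4

4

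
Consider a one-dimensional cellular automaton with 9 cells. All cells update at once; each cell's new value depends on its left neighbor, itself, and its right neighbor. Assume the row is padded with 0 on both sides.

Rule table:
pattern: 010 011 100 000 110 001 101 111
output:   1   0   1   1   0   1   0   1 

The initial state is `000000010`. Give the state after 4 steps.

100111001

111111111
011111110
101111101
100111001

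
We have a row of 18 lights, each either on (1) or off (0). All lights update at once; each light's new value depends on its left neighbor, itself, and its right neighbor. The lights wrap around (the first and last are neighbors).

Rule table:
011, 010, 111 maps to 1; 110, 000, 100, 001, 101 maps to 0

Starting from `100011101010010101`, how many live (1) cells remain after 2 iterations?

6

iteration 1: 000011001010010101
iteration 2: 000010001010010101
count of 1: 6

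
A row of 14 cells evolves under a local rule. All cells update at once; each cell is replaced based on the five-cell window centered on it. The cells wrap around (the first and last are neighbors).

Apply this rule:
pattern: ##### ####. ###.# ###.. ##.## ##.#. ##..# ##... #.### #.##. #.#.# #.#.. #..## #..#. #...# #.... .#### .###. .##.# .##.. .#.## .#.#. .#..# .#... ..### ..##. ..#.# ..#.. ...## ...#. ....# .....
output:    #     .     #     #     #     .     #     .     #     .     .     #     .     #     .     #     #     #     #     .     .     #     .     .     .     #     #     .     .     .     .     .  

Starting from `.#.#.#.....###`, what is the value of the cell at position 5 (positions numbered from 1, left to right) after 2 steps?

.

..#.##.#....##
###..#.#.#..#.
position 5 holds .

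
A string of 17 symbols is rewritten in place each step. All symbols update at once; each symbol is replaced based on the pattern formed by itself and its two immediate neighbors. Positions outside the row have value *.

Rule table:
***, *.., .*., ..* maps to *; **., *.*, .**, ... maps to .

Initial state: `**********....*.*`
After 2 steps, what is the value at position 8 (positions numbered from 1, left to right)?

*********.*..**..
********..***..**
position 8 holds *

*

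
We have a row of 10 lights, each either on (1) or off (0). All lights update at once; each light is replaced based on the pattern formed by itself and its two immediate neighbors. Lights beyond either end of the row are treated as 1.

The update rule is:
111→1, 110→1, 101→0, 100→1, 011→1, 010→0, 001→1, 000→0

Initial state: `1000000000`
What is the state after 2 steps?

1110000011

1100000001
1110000011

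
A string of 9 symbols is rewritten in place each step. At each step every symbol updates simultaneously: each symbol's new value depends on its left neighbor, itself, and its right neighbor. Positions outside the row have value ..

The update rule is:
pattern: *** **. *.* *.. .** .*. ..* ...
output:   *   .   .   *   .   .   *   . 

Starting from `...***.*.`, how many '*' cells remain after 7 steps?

step 1: ..*.*...*
step 2: .*...*.*.
step 3: *.*.*...*
step 4: .....*.*.
step 5: ....*...*
step 6: ...*.*.*.
step 7: ..*.....*
count of *: 2

2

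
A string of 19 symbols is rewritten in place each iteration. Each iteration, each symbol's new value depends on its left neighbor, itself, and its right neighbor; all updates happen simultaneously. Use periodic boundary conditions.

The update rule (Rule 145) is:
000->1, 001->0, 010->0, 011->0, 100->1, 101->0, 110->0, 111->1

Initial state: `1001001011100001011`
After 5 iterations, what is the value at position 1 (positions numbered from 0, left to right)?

0100100001011100001
0010011100001011100
1001001011100001011  (repeats iteration 0; period 3)
iteration 5: 0010011100001011100
position 1 holds 0

0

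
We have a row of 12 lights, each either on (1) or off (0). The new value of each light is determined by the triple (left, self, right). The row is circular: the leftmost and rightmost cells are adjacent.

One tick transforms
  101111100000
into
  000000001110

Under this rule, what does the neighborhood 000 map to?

At position 8 the neighborhood is 000; the next row has 1 there.

1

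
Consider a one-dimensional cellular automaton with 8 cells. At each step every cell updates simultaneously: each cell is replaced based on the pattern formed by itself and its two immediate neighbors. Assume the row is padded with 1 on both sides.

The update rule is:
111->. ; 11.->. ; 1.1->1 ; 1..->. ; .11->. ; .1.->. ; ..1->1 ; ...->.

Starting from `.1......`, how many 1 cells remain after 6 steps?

3

1......1
......1.
.....1.1
....1.1.
...1.1.1
..1.1.1.
count of 1: 3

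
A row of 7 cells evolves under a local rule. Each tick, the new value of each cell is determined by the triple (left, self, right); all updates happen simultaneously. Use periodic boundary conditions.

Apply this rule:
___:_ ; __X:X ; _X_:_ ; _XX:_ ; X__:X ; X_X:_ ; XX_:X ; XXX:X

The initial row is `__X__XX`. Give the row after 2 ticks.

XX__X__

tick 1: XX_XX_X
tick 2: XX__X__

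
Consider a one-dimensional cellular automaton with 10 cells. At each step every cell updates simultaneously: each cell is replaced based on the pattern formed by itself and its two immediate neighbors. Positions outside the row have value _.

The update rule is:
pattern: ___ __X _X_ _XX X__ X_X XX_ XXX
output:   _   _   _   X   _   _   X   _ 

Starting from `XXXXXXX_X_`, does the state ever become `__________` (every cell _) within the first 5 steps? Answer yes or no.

yes

X_____X___
__________
all cells are _ at step 2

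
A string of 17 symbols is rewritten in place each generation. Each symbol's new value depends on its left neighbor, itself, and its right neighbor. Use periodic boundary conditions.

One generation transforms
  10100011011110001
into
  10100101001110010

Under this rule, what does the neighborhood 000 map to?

0

At position 4 the neighborhood is 000; the next row has 0 there.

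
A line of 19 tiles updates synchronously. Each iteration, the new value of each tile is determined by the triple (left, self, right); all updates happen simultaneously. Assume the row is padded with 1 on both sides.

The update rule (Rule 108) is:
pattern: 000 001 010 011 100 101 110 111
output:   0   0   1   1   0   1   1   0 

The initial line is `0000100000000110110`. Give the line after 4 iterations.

0000100000000100000

iteration 1: 0000100000000111111
iteration 2: 0000100000000100000
iteration 3: 0000100000000100000  (fixed point — unchanged through iteration 4)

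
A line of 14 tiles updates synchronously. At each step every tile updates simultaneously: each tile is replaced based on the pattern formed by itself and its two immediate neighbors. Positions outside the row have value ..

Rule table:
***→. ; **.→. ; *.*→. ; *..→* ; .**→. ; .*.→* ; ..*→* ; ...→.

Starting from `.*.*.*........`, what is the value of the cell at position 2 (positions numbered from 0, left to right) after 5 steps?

**.*.**.......
...*...*......
..***.***.....
.*.......*....
***.....***...
position 2 holds *

*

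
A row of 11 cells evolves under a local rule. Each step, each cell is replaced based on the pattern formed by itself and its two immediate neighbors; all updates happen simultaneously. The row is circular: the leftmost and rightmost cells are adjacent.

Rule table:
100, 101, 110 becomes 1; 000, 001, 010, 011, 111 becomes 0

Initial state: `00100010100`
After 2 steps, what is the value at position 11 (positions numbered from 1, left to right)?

00010001010
00001000101
position 11 holds 1

1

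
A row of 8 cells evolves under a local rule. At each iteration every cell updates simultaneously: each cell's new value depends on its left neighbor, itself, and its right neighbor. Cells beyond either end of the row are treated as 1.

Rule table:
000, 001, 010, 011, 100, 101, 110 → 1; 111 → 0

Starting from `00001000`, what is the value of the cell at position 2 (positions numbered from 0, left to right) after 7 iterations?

11111111
00000000
11111111  (repeats iteration 1; period 2)
iteration 7: 11111111
position 2 holds 1

1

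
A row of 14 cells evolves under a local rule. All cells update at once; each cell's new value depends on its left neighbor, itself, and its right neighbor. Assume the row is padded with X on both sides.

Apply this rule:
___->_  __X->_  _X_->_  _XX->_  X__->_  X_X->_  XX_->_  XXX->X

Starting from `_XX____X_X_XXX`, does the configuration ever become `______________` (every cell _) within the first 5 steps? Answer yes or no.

____________XX
_____________X
______________
all cells are _ at step 3

yes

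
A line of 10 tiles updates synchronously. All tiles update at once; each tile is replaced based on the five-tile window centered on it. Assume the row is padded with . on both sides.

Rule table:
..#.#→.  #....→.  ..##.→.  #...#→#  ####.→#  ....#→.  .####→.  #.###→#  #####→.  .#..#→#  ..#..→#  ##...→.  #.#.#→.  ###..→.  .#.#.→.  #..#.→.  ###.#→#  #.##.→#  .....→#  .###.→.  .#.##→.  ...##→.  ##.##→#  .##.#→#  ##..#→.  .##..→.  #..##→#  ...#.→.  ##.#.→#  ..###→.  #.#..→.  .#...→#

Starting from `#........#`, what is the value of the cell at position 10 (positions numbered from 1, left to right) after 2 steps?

step 1: ##.####..#
step 2: .###.#...#
position 10 holds #

#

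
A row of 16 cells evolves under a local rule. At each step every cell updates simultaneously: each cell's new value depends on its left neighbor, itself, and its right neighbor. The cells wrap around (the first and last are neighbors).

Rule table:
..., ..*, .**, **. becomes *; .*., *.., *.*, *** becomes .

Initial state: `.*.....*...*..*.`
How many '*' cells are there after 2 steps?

*..****..**..*..
..**..*.***.*..*
count of *: 8

8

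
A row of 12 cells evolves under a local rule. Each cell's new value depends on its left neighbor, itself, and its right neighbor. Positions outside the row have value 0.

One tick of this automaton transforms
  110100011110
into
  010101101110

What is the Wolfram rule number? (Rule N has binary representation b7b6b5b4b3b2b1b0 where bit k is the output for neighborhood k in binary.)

199

position 8: 111 → 1  (bit 7 = 1)
position 1: 110 → 1  (bit 6 = 1)
position 2: 101 → 0  (bit 5 = 0)
position 4: 100 → 0  (bit 4 = 0)
position 0: 011 → 0  (bit 3 = 0)
position 3: 010 → 1  (bit 2 = 1)
position 6: 001 → 1  (bit 1 = 1)
position 5: 000 → 1  (bit 0 = 1)
bits b7..b0 = 11000111 = 199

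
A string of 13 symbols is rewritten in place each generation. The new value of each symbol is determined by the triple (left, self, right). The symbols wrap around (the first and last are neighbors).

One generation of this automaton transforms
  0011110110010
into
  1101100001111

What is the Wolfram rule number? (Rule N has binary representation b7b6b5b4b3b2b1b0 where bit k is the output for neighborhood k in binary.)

position 3: 111 → 1  (bit 7 = 1)
position 5: 110 → 0  (bit 6 = 0)
position 6: 101 → 0  (bit 5 = 0)
position 9: 100 → 1  (bit 4 = 1)
position 2: 011 → 0  (bit 3 = 0)
position 11: 010 → 1  (bit 2 = 1)
position 1: 001 → 1  (bit 1 = 1)
position 0: 000 → 1  (bit 0 = 1)
bits b7..b0 = 10010111 = 151

151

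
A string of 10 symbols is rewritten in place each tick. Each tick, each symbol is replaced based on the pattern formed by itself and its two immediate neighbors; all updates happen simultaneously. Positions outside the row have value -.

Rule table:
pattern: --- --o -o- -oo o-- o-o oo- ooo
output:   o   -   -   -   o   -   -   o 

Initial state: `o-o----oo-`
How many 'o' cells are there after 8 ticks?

---ooo---o
oo--o-oo--
--o-----oo
o--oooo---
-o--oo-ooo
--o-----o-
o--oooo--o
-o--oo-o--
count of o: 4

4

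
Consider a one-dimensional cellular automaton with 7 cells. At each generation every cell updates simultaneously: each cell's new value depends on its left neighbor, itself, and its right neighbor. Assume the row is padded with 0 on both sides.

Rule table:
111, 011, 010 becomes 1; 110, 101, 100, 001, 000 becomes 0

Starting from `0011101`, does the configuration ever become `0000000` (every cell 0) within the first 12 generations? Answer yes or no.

no

0011001
0010001
0010001  (fixed point — unchanged through generation 12)
generation 12 is 0010001, still not uniform 0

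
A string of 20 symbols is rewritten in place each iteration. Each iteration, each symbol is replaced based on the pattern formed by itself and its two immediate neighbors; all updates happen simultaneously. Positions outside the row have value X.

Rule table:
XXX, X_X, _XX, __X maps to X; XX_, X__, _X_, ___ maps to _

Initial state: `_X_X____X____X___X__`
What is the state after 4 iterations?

____X____X___X__XXXX

X_X____X____X___X__X
_X____X____X___X__XX
X____X____X___X__XXX
____X____X___X__XXXX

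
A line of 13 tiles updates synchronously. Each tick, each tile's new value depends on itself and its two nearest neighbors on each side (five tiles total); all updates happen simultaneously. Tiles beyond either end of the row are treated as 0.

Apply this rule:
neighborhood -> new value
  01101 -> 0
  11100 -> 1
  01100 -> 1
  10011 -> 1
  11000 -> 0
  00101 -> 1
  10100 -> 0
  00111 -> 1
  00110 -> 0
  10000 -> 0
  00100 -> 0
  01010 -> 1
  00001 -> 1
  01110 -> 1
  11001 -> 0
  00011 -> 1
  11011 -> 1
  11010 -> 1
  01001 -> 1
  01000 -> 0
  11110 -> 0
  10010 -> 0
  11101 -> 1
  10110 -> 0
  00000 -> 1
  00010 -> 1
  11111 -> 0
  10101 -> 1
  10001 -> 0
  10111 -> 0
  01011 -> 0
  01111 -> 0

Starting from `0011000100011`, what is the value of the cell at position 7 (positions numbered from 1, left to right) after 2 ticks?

1101001000101
0010100001110
position 7 holds 0

0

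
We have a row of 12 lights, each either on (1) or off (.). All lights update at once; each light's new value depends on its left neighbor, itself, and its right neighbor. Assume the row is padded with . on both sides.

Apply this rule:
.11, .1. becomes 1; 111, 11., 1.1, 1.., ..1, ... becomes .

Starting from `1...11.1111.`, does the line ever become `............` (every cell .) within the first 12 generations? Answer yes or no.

no

1...1..1....
1...1..1....  (fixed point — unchanged through generation 12)
generation 12 is 1...1..1...., still not uniform .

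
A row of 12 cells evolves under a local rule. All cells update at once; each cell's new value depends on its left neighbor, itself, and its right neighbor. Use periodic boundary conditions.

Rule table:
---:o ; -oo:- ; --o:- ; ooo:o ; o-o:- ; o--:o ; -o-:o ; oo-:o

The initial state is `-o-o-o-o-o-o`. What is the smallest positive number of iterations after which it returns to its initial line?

-o-o-o-o-o-o

1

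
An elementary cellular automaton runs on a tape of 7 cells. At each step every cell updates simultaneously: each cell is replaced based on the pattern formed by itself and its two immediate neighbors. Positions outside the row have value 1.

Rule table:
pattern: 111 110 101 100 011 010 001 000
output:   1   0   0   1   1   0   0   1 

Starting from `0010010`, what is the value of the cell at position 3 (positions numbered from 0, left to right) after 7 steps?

1001000
0100110
0010100
1000010
0111000
0110110
0100100
position 3 holds 0

0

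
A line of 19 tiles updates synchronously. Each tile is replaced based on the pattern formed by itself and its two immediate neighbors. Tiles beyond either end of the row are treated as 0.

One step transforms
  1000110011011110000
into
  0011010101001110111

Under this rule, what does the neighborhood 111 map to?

At position 12 the neighborhood is 111; the next row has 1 there.

1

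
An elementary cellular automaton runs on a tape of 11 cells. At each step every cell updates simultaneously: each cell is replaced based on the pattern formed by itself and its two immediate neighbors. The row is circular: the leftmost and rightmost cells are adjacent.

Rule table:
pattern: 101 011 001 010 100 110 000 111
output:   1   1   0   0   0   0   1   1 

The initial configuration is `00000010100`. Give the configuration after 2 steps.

11110000001

11111001001
11110000001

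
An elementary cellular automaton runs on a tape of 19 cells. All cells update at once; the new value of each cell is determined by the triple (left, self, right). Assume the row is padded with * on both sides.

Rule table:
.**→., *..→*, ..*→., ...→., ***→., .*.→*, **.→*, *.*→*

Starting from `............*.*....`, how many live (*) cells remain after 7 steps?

5

*...........****...
**.............**..
.**.............**.
*.**.............**
**.**..............
.**.**.............
*.**.**............
count of *: 5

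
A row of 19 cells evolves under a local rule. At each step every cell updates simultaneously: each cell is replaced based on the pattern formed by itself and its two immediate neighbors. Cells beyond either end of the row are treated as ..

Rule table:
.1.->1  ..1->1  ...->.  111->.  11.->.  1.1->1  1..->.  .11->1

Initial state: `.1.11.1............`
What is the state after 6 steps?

1111.11............
1...11.............
1..11..............
1.11...............
111................
1..................

1..................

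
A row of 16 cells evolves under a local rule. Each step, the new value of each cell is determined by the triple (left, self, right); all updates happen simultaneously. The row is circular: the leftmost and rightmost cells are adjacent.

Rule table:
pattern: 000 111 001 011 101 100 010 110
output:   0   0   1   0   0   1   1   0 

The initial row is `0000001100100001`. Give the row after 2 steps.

1000010011110011
0100111100001100

0100111100001100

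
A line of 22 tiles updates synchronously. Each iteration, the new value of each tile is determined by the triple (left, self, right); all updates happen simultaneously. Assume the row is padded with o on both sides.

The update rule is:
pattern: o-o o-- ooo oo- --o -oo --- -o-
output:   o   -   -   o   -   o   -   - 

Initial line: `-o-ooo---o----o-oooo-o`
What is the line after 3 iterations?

----o----------oo-----

o-oo-o---------oo--ooo
ooooo----------oo--o--
----o----------oo-----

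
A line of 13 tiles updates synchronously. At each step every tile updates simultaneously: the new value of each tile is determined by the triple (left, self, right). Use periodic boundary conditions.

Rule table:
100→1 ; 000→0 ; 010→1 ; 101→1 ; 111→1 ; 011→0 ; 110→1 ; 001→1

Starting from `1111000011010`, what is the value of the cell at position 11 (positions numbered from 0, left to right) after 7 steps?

1

step 1: 0111100101111
step 2: 1011111110111
step 3: 1101111111011
step 4: 1110111111101
step 5: 1111011111110
step 6: 0111101111111
step 7: 1011110111111
position 11 holds 1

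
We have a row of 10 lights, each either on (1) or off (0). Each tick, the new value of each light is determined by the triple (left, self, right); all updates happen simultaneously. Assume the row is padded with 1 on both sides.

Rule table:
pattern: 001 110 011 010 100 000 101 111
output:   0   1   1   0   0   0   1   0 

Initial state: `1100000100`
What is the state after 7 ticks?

tick 1: 0100000000
tick 2: 1000000000
tick 3: 1000000000  (fixed point — unchanged through tick 7)

1000000000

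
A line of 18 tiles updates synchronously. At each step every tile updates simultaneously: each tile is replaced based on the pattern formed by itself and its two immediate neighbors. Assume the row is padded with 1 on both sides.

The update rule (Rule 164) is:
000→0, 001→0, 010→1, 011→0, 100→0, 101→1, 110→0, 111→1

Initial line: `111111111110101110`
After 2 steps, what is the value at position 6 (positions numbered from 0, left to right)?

1

111111111101110101
111111111010101110
position 6 holds 1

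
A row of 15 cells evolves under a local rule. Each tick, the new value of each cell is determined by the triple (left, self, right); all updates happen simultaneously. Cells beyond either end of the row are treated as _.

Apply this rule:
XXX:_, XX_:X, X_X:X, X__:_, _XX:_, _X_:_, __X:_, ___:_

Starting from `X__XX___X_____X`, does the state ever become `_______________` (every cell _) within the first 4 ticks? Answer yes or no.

yes

____X__________
_______________
all cells are _ at tick 2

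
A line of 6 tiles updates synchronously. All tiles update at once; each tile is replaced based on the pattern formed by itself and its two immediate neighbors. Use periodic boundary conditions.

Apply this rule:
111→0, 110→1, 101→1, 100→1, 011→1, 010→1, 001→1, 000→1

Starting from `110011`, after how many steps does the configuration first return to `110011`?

2

step 1: 011110
step 2: 110011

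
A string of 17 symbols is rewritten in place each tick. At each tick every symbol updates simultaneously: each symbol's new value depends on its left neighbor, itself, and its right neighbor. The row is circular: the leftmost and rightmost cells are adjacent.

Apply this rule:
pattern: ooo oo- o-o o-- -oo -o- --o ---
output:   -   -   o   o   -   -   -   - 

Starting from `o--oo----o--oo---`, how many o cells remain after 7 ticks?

-o---o----o---o--
--o---o----o---o-
---o---o----o---o
o---o---o----o---
-o---o---o----o--
--o---o---o----o-
---o---o---o----o
count of o: 4

4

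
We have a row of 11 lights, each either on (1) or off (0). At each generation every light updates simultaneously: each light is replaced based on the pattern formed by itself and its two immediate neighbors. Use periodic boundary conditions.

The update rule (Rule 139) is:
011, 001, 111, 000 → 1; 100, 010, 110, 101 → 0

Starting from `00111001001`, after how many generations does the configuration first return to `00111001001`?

11

01110010010
11100100100
11001001001
10010010011
00100100111
01001001110
10010011100
00100111001
01001110010
10011100100
00111001001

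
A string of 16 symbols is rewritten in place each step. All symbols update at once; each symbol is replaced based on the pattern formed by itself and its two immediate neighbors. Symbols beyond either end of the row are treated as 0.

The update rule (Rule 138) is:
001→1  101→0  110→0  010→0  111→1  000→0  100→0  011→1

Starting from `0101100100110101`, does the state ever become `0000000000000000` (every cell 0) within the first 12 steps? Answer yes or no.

1001001001100000
0010010011000000
0100100110000000
1001001100000000
0010011000000000
0100110000000000
1001100000000000
0011000000000000
0110000000000000
1100000000000000
1000000000000000
0000000000000000
all cells are 0 at step 12

yes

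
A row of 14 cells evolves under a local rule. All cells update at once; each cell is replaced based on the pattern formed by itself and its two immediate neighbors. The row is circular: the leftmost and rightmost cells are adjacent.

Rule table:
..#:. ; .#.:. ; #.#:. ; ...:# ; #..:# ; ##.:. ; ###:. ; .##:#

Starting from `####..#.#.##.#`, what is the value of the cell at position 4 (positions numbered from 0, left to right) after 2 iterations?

.

....#.....#..#
###..####..#..
position 4 holds .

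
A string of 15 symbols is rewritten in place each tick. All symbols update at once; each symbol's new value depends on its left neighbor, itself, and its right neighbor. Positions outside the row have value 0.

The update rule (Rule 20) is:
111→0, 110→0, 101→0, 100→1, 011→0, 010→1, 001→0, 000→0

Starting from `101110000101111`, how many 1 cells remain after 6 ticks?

6

100001000100000
110001100110000
001000010001000
001100011001100
000010000100010
000011000110011
count of 1: 6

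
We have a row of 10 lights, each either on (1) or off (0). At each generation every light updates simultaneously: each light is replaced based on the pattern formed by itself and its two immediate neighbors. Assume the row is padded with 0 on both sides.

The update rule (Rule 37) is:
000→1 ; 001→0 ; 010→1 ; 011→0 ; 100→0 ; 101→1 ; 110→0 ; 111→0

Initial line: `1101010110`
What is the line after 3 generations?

1011111000

0011111000
1000000011
1011111000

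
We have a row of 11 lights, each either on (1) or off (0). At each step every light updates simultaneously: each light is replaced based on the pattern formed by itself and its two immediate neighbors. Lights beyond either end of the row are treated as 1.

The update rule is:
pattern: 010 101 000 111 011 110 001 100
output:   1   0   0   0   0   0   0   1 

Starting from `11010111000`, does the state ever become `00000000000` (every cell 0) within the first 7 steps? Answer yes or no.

no

00010000100
10011000110
01000100000
01100110000
00010001000
10011001100
01000100010
step 7 is 01000100010, still not uniform 0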